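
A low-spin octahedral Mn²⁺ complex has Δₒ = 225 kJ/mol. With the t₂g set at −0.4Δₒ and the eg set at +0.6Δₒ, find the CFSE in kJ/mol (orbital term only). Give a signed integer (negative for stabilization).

Mn sits in group 7; removing 2 electrons leaves Mn²⁺ with 7 − 2 = 5 d electrons.
Electron filling gives t₂g⁵ eg⁰.
Orbital CFSE = 5(-0.4) + 0(0.6) = -2.0Δₒ = -2.0 × 225 = -450 kJ/mol.

-450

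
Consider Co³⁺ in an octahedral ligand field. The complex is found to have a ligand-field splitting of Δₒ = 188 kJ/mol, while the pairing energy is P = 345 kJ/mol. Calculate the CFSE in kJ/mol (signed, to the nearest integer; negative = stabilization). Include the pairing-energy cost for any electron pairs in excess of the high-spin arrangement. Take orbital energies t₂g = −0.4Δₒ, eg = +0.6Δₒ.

Co sits in group 9; removing 3 electrons leaves Co³⁺ with 9 − 3 = 6 d electrons.
With Δₒ < P the complex is high-spin.
Configuration: t₂g⁴ eg².
Orbital CFSE = -0.4Δₒ = -0.4 × 188 = -75 kJ/mol.
High-spin has no excess pairs, so no pairing correction applies.

-75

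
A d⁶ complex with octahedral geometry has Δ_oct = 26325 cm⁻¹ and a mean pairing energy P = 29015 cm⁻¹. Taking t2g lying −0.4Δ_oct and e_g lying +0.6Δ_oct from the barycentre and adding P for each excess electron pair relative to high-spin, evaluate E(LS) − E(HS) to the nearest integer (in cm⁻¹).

5380

High-spin: t2g^4 e_g^2, CFSE = -0.4Δ_oct = -10530 cm⁻¹.
Low-spin t2g^6 e_g^0 gives -2.4Δ_oct = -63180 cm⁻¹, but forming 2 extra pairs costs 2P = 58030 cm⁻¹, so E(LS) = -63180 + 58030 = -5150 cm⁻¹.
Thus E(LS) − E(HS) = 5380 cm⁻¹.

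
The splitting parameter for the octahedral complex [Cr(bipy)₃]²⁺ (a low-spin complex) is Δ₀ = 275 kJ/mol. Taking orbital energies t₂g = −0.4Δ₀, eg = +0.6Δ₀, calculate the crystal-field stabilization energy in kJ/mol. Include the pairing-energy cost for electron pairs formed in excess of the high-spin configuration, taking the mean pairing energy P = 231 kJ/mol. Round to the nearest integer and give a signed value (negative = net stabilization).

bipy is neutral, so the +2 overall charge sits on Cr: oxidation state +2.
Cr is in group 6, so Cr²⁺ is d⁴ (6 − 2 = 4).
The d⁴ electrons fill as t₂g⁴ eg⁰.
The orbital stabilization is -1.6Δ₀ = -1.6 × 275 = -440 kJ/mol.
Relative to high-spin t₂g³ eg¹ (0 paired), the low-spin configuration has 1 additional pair, contributing +1 × 231 = +231 kJ/mol.
Net CFSE = -440 + 231 = -209 kJ/mol.

-209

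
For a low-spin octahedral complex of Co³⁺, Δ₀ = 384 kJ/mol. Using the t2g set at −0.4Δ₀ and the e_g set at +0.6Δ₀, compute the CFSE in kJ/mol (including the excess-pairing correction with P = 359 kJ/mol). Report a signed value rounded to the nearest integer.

Co is in group 9, so Co³⁺ is d⁶ (9 − 3 = 6).
Configuration: t2g^6 e_g^0.
Orbital CFSE = 6(-0.4) + 0(0.6) = -2.4Δ₀ = -2.4 × 384 = -922 kJ/mol.
Pairing penalty: 3 pairs vs 1 in the high-spin reference → 2 extra × P = 718 kJ/mol.
Net CFSE = -922 + 718 = -204 kJ/mol.

-204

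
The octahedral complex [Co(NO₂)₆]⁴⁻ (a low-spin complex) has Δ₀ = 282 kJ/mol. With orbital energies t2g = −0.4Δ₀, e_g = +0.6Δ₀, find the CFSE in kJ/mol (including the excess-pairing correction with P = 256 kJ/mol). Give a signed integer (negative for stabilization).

-252

Each NO₂⁻ contributes -1; 6 × (-1) = -6. With overall charge -4, Co is in the +2 oxidation state.
Co sits in group 9; removing 2 electrons leaves Co²⁺ with 9 − 2 = 7 d electrons.
Configuration: t2g^6 e_g^1.
CFSE(orbital) = 6×(-0.4Δ₀) + 1×(0.6Δ₀) = -1.8Δ₀; with Δ₀ = 282 kJ/mol that is -508 kJ/mol.
Pairing penalty: 3 pairs vs 2 in the high-spin reference → 1 extra × P = 256 kJ/mol.
Net CFSE = -508 + 256 = -252 kJ/mol.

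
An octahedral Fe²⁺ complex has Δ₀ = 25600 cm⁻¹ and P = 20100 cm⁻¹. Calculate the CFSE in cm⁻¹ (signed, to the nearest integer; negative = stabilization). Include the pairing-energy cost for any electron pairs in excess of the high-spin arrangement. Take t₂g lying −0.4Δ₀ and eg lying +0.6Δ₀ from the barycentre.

-21240

Fe sits in group 8; removing 2 electrons leaves Fe²⁺ with 8 − 2 = 6 d electrons.
With Δ₀ > P the complex is low-spin.
Filling d⁶ accordingly: t₂g⁶ eg⁰.
Orbital CFSE = -2.4Δ₀ = -2.4 × 25600 = -61440 cm⁻¹.
Excess pairs vs high-spin: 3 − 1 = 2; pairing cost = +40200 cm⁻¹.
Net CFSE = -61440 + 40200 = -21240 cm⁻¹.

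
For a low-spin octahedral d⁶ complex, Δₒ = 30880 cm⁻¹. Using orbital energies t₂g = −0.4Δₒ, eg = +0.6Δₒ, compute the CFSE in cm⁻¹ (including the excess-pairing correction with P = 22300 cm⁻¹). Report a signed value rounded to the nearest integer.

Electron filling gives t₂g⁶ eg⁰.
CFSE(orbital) = 6×(-0.4Δₒ) + 0×(0.6Δₒ) = -2.4Δₒ; with Δₒ = 30880 cm⁻¹ that is -74112 cm⁻¹.
High-spin d⁶ would be t₂g⁴ eg² with 1 pair; low-spin has 3, so 2 excess pairs cost +2P = +44600 cm⁻¹.
Combining: -74112 + 44600 = -29512 cm⁻¹.

-29512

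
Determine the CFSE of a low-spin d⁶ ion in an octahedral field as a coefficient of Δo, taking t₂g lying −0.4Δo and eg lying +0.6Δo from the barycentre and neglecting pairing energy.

-2.4 Δo

Configuration: t₂g⁶ eg⁰.
CFSE = 6(-0.4Δo) + 0(0.6Δo) = -2.4Δo + 0.0Δo = -2.4Δo.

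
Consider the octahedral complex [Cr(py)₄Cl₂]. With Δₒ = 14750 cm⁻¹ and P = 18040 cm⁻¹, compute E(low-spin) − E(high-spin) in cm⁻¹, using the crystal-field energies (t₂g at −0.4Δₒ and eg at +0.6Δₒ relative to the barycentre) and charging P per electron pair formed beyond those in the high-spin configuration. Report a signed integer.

3290

Ligand charges: 4×(+0) from py and 2×(-1) from Cl⁻ sum to -2; with overall charge +0, Cr is +2.
Cr sits in group 6; removing 2 electrons leaves Cr²⁺ with 6 − 2 = 4 d electrons.
High-spin d⁴ fills as t₂g³ eg¹ with CFSE 3(−0.4) + 1(+0.6) = -0.6Δₒ = -8850 cm⁻¹.
Low-spin t₂g⁴ eg⁰ gives -1.6Δₒ = -23600 cm⁻¹, but forming 1 extra pair costs 1P = 18040 cm⁻¹, so E(LS) = -23600 + 18040 = -5560 cm⁻¹.
E(LS) − E(HS) = -5560 − (-8850) = 3290 cm⁻¹.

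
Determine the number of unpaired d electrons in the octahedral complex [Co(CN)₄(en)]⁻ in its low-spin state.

0

Ligand charges: 4×(-1) from CN⁻ and 1×(+0) from en sum to -4; with overall charge -1, Co is +3.
Co is in group 9, so Co³⁺ is d⁶ (9 − 3 = 6).
Configuration: t2g^6 e_g^0, giving 0 unpaired electrons.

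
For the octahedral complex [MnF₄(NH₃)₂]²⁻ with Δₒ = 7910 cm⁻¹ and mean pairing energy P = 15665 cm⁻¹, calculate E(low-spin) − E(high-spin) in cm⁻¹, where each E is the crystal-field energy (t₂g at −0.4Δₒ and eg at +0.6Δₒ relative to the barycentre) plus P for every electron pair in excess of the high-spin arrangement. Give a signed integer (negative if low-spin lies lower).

15510

Ligand charges: 4×(-1) from F⁻ and 2×(+0) from NH₃ sum to -4; with overall charge -2, Mn is +2.
Mn²⁺: group 7, so d-count = 7 − 2 = 5.
High-spin: t₂g³ eg², CFSE = 0.0Δₒ = 0 cm⁻¹.
Low-spin t₂g⁵ eg⁰ gives -2.0Δₒ = -15820 cm⁻¹, but forming 2 extra pairs costs 2P = 31330 cm⁻¹, so E(LS) = -15820 + 31330 = 15510 cm⁻¹.
Thus E(LS) − E(HS) = 15510 cm⁻¹.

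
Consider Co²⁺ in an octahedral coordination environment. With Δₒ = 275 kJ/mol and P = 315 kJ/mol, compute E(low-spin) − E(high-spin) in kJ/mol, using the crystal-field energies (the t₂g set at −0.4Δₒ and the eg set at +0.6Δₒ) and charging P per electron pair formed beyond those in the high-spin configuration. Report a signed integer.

Co sits in group 9; removing 2 electrons leaves Co²⁺ with 9 − 2 = 7 d electrons.
High-spin d⁷ fills as t₂g⁵ eg² with CFSE 5(−0.4) + 2(+0.6) = -0.8Δₒ = -220 kJ/mol.
Low-spin t₂g⁶ eg¹ gives -1.8Δₒ = -495 kJ/mol, but forming 1 extra pair costs 1P = 315 kJ/mol, so E(LS) = -495 + 315 = -180 kJ/mol.
Thus E(LS) − E(HS) = 40 kJ/mol.

40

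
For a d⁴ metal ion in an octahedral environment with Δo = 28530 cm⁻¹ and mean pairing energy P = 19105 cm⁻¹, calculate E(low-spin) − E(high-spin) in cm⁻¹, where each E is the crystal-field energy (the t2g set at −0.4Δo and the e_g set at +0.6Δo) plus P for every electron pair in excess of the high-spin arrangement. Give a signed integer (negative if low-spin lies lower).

-9425

In the high-spin limit (t2g^3 e_g^1) the orbital term is -0.6Δo = -17118 cm⁻¹, with no excess pairing.
Low-spin: t2g^4 e_g^0, orbital CFSE = -1.6Δo = -45648 cm⁻¹; plus 1 excess pair × P = +19105 cm⁻¹; total -26543 cm⁻¹.
E(LS) − E(HS) = -26543 − (-17118) = -9425 cm⁻¹.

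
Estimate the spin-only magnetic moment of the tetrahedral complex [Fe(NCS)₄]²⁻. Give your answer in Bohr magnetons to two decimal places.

4.90 Bohr magnetons

Each NCS⁻ contributes -1; 4 × (-1) = -4. With overall charge -2, Fe is in the +2 oxidation state.
Group 8 minus oxidation state +2 gives a d⁶ configuration for Fe²⁺.
With tetrahedral geometry the complex is necessarily high-spin.
Configuration: e^3 t2^3 → 4 unpaired electrons.
μ(spin-only) = √[4(4+2)] = √24 ≈ 4.90 Bohr magnetons.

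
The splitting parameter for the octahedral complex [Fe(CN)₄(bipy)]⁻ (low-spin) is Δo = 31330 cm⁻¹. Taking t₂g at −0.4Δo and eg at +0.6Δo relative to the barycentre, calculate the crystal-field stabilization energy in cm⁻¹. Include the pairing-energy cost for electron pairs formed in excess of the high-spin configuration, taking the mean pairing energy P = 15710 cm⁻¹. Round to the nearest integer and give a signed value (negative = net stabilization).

-31240

Ligand charges: 4×(-1) from CN⁻ and 1×(+0) from bipy sum to -4; with overall charge -1, Fe is +3.
Fe³⁺: group 8, so d-count = 8 − 3 = 5.
Electron filling gives t₂g⁵ eg⁰.
Orbital CFSE = 5(-0.4) + 0(0.6) = -2.0Δo = -2.0 × 31330 = -62660 cm⁻¹.
High-spin d⁵ would be t₂g³ eg² with 0 pairs; low-spin has 2, so 2 excess pairs cost +2P = +31420 cm⁻¹.
Net CFSE = -62660 + 31420 = -31240 cm⁻¹.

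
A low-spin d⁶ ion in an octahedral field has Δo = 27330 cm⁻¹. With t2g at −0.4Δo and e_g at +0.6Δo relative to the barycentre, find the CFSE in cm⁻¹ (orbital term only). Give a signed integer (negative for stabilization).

Configuration: t2g^6 e_g^0.
Orbital CFSE = 6(-0.4) + 0(0.6) = -2.4Δo = -2.4 × 27330 = -65592 cm⁻¹.

-65592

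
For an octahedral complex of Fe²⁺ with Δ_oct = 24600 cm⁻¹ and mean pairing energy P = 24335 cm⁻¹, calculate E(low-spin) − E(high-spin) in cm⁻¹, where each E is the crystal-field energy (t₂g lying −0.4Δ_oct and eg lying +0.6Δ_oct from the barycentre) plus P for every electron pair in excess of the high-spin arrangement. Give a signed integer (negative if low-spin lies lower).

-530

Group 8 minus oxidation state +2 gives a d⁶ configuration for Fe²⁺.
High-spin d⁶ fills as t₂g⁴ eg² with CFSE 4(−0.4) + 2(+0.6) = -0.4Δ_oct = -9840 cm⁻¹.
For low-spin the configuration is t₂g⁶ eg⁰: orbital energy -2.4 × 24600 = -59040 cm⁻¹, and 2 additional pairs relative to high-spin add 48670 cm⁻¹, giving -10370 cm⁻¹.
E(LS) − E(HS) = -10370 − (-9840) = -530 cm⁻¹.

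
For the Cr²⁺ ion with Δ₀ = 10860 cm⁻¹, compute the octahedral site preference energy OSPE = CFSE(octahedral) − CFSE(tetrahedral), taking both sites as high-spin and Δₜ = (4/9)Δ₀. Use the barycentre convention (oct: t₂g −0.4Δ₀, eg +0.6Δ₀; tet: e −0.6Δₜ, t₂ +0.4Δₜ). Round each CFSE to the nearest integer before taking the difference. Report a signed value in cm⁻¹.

Cr²⁺: group 6, so d-count = 6 − 2 = 4.
In an octahedral site d⁴ (HS) is t2g^3 e_g^1, giving CFSE(oct) = -0.6Δ₀ = -6516 cm⁻¹.
Tetrahedral e^2 t2^2 gives -0.4Δₜ = -0.4 × (4/9) × 10860 = -1931 cm⁻¹.
OSPE = -6516 − (-1931) = -4585 cm⁻¹.

-4585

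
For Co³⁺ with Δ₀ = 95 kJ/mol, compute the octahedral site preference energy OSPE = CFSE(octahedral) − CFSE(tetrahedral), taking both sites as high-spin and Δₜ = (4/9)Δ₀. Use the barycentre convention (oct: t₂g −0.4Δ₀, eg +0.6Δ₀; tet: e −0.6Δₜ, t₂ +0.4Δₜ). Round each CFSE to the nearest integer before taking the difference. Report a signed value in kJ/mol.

-13

Group 9 minus oxidation state +3 gives a d⁶ configuration for Co³⁺.
Octahedral high-spin t2g^4 e_g^2: CFSE = -0.4 × 95 = -38 kJ/mol.
Tetrahedral e^3 t2^3 gives -0.6Δₜ = -0.6 × (4/9) × 95 = -25 kJ/mol.
Subtracting, OSPE = -38 − (-25) = -13 kJ/mol.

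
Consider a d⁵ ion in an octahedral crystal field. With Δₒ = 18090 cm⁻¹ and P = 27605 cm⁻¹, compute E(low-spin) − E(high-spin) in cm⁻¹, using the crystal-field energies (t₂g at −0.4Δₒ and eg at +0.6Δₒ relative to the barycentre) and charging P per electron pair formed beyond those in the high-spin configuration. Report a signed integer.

In the high-spin limit (t₂g³ eg²) the orbital term is 0.0Δₒ = 0 cm⁻¹, with no excess pairing.
For low-spin the configuration is t₂g⁵ eg⁰: orbital energy -2.0 × 18090 = -36180 cm⁻¹, and 2 additional pairs relative to high-spin add 55210 cm⁻¹, giving 19030 cm⁻¹.
The difference is 19030 − (0) = 19030 cm⁻¹, so high-spin lies lower.

19030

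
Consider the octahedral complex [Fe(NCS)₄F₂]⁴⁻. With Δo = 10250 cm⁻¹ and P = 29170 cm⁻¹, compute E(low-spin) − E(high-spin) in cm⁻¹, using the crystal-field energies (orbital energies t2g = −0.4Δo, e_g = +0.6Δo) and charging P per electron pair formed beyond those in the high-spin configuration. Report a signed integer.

Ligand charges: 4×(-1) from NCS⁻ and 2×(-1) from F⁻ sum to -6; with overall charge -4, Fe is +2.
Fe sits in group 8; removing 2 electrons leaves Fe²⁺ with 8 − 2 = 6 d electrons.
High-spin d⁶ fills as t2g^4 e_g^2 with CFSE 4(−0.4) + 2(+0.6) = -0.4Δo = -4100 cm⁻¹.
For low-spin the configuration is t2g^6 e_g^0: orbital energy -2.4 × 10250 = -24600 cm⁻¹, and 2 additional pairs relative to high-spin add 58340 cm⁻¹, giving 33740 cm⁻¹.
The difference is 33740 − (-4100) = 37840 cm⁻¹, so high-spin lies lower.

37840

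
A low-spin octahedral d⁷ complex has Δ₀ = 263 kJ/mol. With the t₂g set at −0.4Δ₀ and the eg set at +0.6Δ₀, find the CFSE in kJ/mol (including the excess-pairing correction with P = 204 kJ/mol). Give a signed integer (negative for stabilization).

-269

Configuration: t₂g⁶ eg¹.
The orbital stabilization is -1.8Δ₀ = -1.8 × 263 = -473 kJ/mol.
Relative to high-spin t₂g⁵ eg² (2 paired), the low-spin configuration has 1 additional pair, contributing +1 × 204 = +204 kJ/mol.
Combining: -473 + 204 = -269 kJ/mol.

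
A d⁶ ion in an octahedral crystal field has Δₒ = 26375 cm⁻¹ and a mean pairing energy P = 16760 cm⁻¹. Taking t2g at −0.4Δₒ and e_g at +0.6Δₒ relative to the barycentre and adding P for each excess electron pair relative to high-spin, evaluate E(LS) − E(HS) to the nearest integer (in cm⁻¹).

High-spin d⁶ fills as t2g^4 e_g^2 with CFSE 4(−0.4) + 2(+0.6) = -0.4Δₒ = -10550 cm⁻¹.
For low-spin the configuration is t2g^6 e_g^0: orbital energy -2.4 × 26375 = -63300 cm⁻¹, and 2 additional pairs relative to high-spin add 33520 cm⁻¹, giving -29780 cm⁻¹.
The difference is -29780 − (-10550) = -19230 cm⁻¹, so low-spin lies lower.

-19230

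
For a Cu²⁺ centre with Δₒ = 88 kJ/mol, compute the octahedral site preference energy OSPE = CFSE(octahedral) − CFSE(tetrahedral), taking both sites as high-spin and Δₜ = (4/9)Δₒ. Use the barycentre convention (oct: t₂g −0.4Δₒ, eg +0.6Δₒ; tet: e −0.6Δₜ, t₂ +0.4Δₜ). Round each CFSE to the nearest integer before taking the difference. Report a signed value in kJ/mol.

-37

Group 11 minus oxidation state +2 gives a d⁹ configuration for Cu²⁺.
In an octahedral site d⁹ (HS) is t₂g⁶ eg³, giving CFSE(oct) = -0.6Δₒ = -53 kJ/mol.
Tetrahedral e⁴ t₂⁵ gives -0.4Δₜ = -0.4 × (4/9) × 88 = -16 kJ/mol.
OSPE = CFSE(oct) − CFSE(tet) = -53 − (-16) = -37 kJ/mol.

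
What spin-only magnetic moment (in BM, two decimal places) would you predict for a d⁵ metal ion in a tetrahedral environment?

5.92 BM

With tetrahedral geometry the complex is necessarily high-spin.
Configuration: e² t₂³ → 5 unpaired electrons.
μ(spin-only) = √[5(5+2)] = √35 ≈ 5.92 BM.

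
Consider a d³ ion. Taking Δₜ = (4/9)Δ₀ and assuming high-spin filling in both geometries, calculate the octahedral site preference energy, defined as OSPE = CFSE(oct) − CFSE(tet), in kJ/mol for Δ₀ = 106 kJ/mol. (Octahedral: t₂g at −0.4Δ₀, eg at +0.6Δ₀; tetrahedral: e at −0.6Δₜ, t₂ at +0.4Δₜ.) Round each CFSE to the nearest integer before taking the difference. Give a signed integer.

-89

In an octahedral site d³ (HS) is t2g^3 e_g^0, giving CFSE(oct) = -1.2Δ₀ = -127 kJ/mol.
Tetrahedral: e^2 t2^1, CFSE = 2(−0.6) + 1(+0.4) = -0.8Δₜ = -0.8 × (4/9) × 106 = -38 kJ/mol.
OSPE = CFSE(oct) − CFSE(tet) = -127 − (-38) = -89 kJ/mol.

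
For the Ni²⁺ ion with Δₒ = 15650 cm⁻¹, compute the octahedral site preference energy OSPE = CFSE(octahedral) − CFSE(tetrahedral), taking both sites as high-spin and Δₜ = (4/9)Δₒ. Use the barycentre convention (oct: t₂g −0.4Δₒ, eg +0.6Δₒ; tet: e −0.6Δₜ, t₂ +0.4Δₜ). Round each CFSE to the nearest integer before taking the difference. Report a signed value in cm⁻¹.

Group 10 minus oxidation state +2 gives a d⁸ configuration for Ni²⁺.
In an octahedral site d⁸ (HS) is t2g^6 e_g^2, giving CFSE(oct) = -1.2Δₒ = -18780 cm⁻¹.
Tetrahedral: e^4 t2^4, CFSE = 4(−0.6) + 4(+0.4) = -0.8Δₜ = -0.8 × (4/9) × 15650 = -5564 cm⁻¹.
OSPE = CFSE(oct) − CFSE(tet) = -18780 − (-5564) = -13216 cm⁻¹.

-13216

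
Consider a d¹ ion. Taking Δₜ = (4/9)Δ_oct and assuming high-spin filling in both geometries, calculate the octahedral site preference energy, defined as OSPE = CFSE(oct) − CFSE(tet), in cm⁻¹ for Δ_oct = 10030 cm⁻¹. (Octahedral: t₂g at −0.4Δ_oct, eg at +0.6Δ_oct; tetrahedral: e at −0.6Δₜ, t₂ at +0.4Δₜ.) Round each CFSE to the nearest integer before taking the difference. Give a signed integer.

Octahedral high-spin t₂g¹ eg⁰: CFSE = -0.4 × 10030 = -4012 cm⁻¹.
Tetrahedral: e¹ t₂⁰, CFSE = 1(−0.6) + 0(+0.4) = -0.6Δₜ = -0.6 × (4/9) × 10030 = -2675 cm⁻¹.
OSPE = -4012 − (-2675) = -1337 cm⁻¹.

-1337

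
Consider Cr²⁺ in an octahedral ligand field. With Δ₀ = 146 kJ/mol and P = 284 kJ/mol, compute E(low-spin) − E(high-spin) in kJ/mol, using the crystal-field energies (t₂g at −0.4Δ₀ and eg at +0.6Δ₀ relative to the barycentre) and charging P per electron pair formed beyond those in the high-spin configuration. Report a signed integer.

Cr sits in group 6; removing 2 electrons leaves Cr²⁺ with 6 − 2 = 4 d electrons.
In the high-spin limit (t₂g³ eg¹) the orbital term is -0.6Δ₀ = -88 kJ/mol, with no excess pairing.
Low-spin t₂g⁴ eg⁰ gives -1.6Δ₀ = -234 kJ/mol, but forming 1 extra pair costs 1P = 284 kJ/mol, so E(LS) = -234 + 284 = 50 kJ/mol.
The difference is 50 − (-88) = 138 kJ/mol, so high-spin lies lower.

138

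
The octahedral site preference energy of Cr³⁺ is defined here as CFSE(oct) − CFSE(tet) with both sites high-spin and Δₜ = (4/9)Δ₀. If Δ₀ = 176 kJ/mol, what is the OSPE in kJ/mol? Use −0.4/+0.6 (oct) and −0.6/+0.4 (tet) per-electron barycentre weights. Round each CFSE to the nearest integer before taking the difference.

-148

Group 6 minus oxidation state +3 gives a d³ configuration for Cr³⁺.
In an octahedral site d³ (HS) is t2g^3 e_g^0, giving CFSE(oct) = -1.2Δ₀ = -211 kJ/mol.
Tetrahedral: e^2 t2^1, CFSE = 2(−0.6) + 1(+0.4) = -0.8Δₜ = -0.8 × (4/9) × 176 = -63 kJ/mol.
OSPE = CFSE(oct) − CFSE(tet) = -211 − (-63) = -148 kJ/mol.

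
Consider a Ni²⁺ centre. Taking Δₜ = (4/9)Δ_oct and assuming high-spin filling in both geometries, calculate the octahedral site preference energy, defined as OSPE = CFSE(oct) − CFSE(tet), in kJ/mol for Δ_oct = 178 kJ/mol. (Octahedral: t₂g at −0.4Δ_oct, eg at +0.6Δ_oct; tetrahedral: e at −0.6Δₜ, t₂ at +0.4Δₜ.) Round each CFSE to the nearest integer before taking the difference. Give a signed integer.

Ni is in group 10, so Ni²⁺ is d⁸ (10 − 2 = 8).
Octahedral high-spin t2g^6 e_g^2: CFSE = -1.2 × 178 = -214 kJ/mol.
In a tetrahedral site the filling is e^4 t2^4: CFSE(tet) = -0.8Δₜ = -0.8 × (4/9)(178) = -63 kJ/mol.
Subtracting, OSPE = -214 − (-63) = -151 kJ/mol.

-151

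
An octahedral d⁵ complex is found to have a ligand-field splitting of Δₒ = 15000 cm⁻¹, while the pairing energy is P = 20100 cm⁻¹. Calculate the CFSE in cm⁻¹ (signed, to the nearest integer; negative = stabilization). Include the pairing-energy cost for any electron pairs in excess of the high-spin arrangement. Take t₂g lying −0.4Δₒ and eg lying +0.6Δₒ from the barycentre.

With Δₒ < P the complex is high-spin.
Configuration: t₂g³ eg².
Orbital CFSE = 0.0Δₒ = 0.0 × 15000 = 0 cm⁻¹.
High-spin has no excess pairs, so no pairing correction applies.

0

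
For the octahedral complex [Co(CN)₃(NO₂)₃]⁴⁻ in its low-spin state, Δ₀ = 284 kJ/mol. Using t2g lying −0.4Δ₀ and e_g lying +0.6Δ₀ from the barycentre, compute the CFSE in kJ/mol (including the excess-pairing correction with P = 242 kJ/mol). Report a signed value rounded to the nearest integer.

-269

Ligand charges: 3×(-1) from CN⁻ and 3×(-1) from NO₂⁻ sum to -6; with overall charge -4, Co is +2.
Co sits in group 9; removing 2 electrons leaves Co²⁺ with 9 − 2 = 7 d electrons.
Configuration: t2g^6 e_g^1.
Orbital CFSE = 6(-0.4) + 1(0.6) = -1.8Δ₀ = -1.8 × 284 = -511 kJ/mol.
Relative to high-spin t2g^5 e_g^2 (2 paired), the low-spin configuration has 1 additional pair, contributing +1 × 242 = +242 kJ/mol.
Overall CFSE = -511 + 242 = -269 kJ/mol.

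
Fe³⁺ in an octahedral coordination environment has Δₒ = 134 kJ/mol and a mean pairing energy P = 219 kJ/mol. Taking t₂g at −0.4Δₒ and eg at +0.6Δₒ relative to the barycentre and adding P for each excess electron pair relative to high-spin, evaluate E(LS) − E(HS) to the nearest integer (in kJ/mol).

Fe sits in group 8; removing 3 electrons leaves Fe³⁺ with 8 − 3 = 5 d electrons.
High-spin: t₂g³ eg², CFSE = 0.0Δₒ = 0 kJ/mol.
Low-spin: t₂g⁵ eg⁰, orbital CFSE = -2.0Δₒ = -268 kJ/mol; plus 2 excess pairs × P = +438 kJ/mol; total 170 kJ/mol.
Thus E(LS) − E(HS) = 170 kJ/mol.

170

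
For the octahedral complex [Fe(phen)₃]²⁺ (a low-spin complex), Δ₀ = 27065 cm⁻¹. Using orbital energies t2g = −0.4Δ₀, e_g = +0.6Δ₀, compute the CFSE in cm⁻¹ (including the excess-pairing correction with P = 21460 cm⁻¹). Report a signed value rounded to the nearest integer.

-22036

phen is neutral, so the +2 overall charge sits on Fe: oxidation state +2.
Fe²⁺: group 8, so d-count = 8 − 2 = 6.
Electron filling gives t2g^6 e_g^0.
CFSE(orbital) = 6×(-0.4Δ₀) + 0×(0.6Δ₀) = -2.4Δ₀; with Δ₀ = 27065 cm⁻¹ that is -64956 cm⁻¹.
High-spin d⁶ would be t2g^4 e_g^2 with 1 pair; low-spin has 3, so 2 excess pairs cost +2P = +42920 cm⁻¹.
Net CFSE = -64956 + 42920 = -22036 cm⁻¹.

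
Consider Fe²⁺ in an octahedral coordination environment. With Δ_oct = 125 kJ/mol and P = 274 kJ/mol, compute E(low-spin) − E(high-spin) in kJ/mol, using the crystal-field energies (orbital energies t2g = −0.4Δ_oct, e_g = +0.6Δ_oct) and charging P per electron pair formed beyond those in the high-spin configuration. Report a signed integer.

Group 8 minus oxidation state +2 gives a d⁶ configuration for Fe²⁺.
High-spin: t2g^4 e_g^2, CFSE = -0.4Δ_oct = -50 kJ/mol.
Low-spin t2g^6 e_g^0 gives -2.4Δ_oct = -300 kJ/mol, but forming 2 extra pairs costs 2P = 548 kJ/mol, so E(LS) = -300 + 548 = 248 kJ/mol.
The difference is 248 − (-50) = 298 kJ/mol, so high-spin lies lower.

298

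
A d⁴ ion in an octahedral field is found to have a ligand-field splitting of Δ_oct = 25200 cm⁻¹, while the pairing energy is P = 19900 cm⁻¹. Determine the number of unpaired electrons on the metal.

2

Here Δ_oct > P (25200 > 19900), so the low-spin state is favoured.
Filling d⁴ accordingly: t2g^4 e_g^0.
Unpaired electrons: 2.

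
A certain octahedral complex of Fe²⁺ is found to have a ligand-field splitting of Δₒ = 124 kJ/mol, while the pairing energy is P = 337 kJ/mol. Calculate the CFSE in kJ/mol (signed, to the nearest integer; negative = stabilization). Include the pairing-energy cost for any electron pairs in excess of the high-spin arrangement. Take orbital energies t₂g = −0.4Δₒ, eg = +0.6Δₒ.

Fe is in group 8, so Fe²⁺ is d⁶ (8 − 2 = 6).
Since Δₒ = 124 kJ/mol < P = 337 kJ/mol, the complex adopts the high-spin configuration.
That gives t₂g⁴ eg².
Orbital CFSE = -0.4Δₒ = -0.4 × 124 = -50 kJ/mol.
High-spin has no excess pairs, so no pairing correction applies.

-50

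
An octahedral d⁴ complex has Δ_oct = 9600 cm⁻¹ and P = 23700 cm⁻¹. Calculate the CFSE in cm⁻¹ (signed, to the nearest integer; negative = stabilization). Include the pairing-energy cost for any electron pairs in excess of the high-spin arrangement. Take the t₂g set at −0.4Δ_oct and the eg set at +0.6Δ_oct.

Δ_oct < P, so pairing is avoided: the ground state is high-spin.
Configuration: t₂g³ eg¹.
Orbital CFSE = -0.6Δ_oct = -0.6 × 9600 = -5760 cm⁻¹.
High-spin has no excess pairs, so no pairing correction applies.

-5760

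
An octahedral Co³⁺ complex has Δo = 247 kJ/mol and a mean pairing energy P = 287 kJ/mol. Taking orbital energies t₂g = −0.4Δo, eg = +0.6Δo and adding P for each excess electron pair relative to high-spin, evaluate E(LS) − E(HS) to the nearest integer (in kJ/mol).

Co is in group 9, so Co³⁺ is d⁶ (9 − 3 = 6).
In the high-spin limit (t₂g⁴ eg²) the orbital term is -0.4Δo = -99 kJ/mol, with no excess pairing.
Low-spin: t₂g⁶ eg⁰, orbital CFSE = -2.4Δo = -593 kJ/mol; plus 2 excess pairs × P = +574 kJ/mol; total -19 kJ/mol.
E(LS) − E(HS) = -19 − (-99) = 80 kJ/mol.

80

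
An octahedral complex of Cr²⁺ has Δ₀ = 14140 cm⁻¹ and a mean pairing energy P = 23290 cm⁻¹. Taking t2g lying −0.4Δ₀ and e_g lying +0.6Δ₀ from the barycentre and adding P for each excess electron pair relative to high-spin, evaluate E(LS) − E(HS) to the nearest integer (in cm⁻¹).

9150

Cr²⁺: group 6, so d-count = 6 − 2 = 4.
High-spin: t2g^3 e_g^1, CFSE = -0.6Δ₀ = -8484 cm⁻¹.
Low-spin t2g^4 e_g^0 gives -1.6Δ₀ = -22624 cm⁻¹, but forming 1 extra pair costs 1P = 23290 cm⁻¹, so E(LS) = -22624 + 23290 = 666 cm⁻¹.
The difference is 666 − (-8484) = 9150 cm⁻¹, so high-spin lies lower.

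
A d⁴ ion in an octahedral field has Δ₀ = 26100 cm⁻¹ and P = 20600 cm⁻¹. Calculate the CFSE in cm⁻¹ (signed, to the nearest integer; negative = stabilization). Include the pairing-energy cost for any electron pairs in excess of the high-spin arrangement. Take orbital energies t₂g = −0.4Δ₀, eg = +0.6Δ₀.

Since Δ₀ = 26100 cm⁻¹ > P = 20600 cm⁻¹, the complex adopts the low-spin configuration.
That gives t₂g⁴ eg⁰.
Orbital CFSE = -1.6Δ₀ = -1.6 × 26100 = -41760 cm⁻¹.
Excess pairs vs high-spin: 1 − 0 = 1; pairing cost = +20600 cm⁻¹.
Net CFSE = -41760 + 20600 = -21160 cm⁻¹.

-21160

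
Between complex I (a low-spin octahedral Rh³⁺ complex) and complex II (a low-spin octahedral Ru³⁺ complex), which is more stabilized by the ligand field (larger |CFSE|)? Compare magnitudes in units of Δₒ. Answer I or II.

I: Group 9 minus oxidation state +3 gives a d⁶ configuration for Rh³⁺; t2g^6 e_g^0, CFSE = -2.4Δₒ.
II: Ru is in group 8, so Ru³⁺ is d⁵ (8 − 3 = 5); t₂g⁵ eg⁰, CFSE = -2.0Δₒ.
So I has the larger |CFSE|.

I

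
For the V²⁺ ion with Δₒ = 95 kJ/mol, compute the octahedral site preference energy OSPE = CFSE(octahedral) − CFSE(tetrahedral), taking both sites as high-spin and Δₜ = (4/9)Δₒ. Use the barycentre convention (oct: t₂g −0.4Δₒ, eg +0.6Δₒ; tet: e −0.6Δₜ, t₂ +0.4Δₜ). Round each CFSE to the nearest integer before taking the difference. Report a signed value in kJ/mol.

-80

Group 5 minus oxidation state +2 gives a d³ configuration for V²⁺.
Octahedral high-spin t₂g³ eg⁰: CFSE = -1.2 × 95 = -114 kJ/mol.
In a tetrahedral site the filling is e² t₂¹: CFSE(tet) = -0.8Δₜ = -0.8 × (4/9)(95) = -34 kJ/mol.
OSPE = -114 − (-34) = -80 kJ/mol.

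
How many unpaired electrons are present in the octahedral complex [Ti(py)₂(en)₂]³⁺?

1

Ligand charges: 2×(+0) from py and 2×(+0) from en sum to +0; with overall charge +3, Ti is +3.
Ti³⁺: group 4, so d-count = 4 − 3 = 1.
Configuration: t₂g¹ eg⁰, giving 1 unpaired electron.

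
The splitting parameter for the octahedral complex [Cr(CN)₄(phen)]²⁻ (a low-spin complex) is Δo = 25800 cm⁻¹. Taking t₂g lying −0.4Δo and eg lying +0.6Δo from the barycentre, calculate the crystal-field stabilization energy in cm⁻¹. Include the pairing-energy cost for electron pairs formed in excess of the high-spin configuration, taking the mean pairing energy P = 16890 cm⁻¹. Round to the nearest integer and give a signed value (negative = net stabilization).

Ligand charges: 4×(-1) from CN⁻ and 1×(+0) from phen sum to -4; with overall charge -2, Cr is +2.
Cr sits in group 6; removing 2 electrons leaves Cr²⁺ with 6 − 2 = 4 d electrons.
Electron filling gives t₂g⁴ eg⁰.
Orbital CFSE = 4(-0.4) + 0(0.6) = -1.6Δo = -1.6 × 25800 = -41280 cm⁻¹.
Pairing penalty: 1 pair vs 0 in the high-spin reference → 1 extra × P = 16890 cm⁻¹.
Overall CFSE = -41280 + 16890 = -24390 cm⁻¹.

-24390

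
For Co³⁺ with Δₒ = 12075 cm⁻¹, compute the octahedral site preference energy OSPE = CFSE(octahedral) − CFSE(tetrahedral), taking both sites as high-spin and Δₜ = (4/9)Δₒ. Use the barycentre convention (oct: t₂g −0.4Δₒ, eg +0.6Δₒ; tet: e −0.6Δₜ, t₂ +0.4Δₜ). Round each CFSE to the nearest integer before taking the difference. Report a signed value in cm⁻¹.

Co sits in group 9; removing 3 electrons leaves Co³⁺ with 9 − 3 = 6 d electrons.
Octahedral (high-spin): t2g^4 e_g^2, CFSE = 4(−0.4) + 2(+0.6) = -0.4Δₒ = -0.4 × 12075 = -4830 cm⁻¹.
Tetrahedral e^3 t2^3 gives -0.6Δₜ = -0.6 × (4/9) × 12075 = -3220 cm⁻¹.
OSPE = -4830 − (-3220) = -1610 cm⁻¹.

-1610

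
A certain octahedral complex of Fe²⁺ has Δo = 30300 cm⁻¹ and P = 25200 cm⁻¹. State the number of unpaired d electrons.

Group 8 minus oxidation state +2 gives a d⁶ configuration for Fe²⁺.
Since Δo = 30300 cm⁻¹ > P = 25200 cm⁻¹, the complex adopts the low-spin configuration.
Configuration: t₂g⁶ eg⁰.
Unpaired electrons: 0.

0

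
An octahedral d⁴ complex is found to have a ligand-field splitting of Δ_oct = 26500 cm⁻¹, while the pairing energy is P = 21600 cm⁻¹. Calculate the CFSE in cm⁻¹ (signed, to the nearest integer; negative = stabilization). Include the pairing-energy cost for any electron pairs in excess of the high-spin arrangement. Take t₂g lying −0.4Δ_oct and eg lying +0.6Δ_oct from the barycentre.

Since Δ_oct = 26500 cm⁻¹ > P = 21600 cm⁻¹, the complex adopts the low-spin configuration.
Filling d⁴ accordingly: t₂g⁴ eg⁰.
Orbital CFSE = -1.6Δ_oct = -1.6 × 26500 = -42400 cm⁻¹.
Excess pairs vs high-spin: 1 − 0 = 1; pairing cost = +21600 cm⁻¹.
Net CFSE = -42400 + 21600 = -20800 cm⁻¹.

-20800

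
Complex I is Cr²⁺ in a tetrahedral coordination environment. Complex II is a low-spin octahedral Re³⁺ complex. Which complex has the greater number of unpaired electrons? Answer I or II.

I

I: Cr is in group 6, so Cr²⁺ is d⁴ (6 − 2 = 4); Tetrahedral splitting is small, so the complex is high-spin; e^2 t2^2 → 4 unpaired.
II: Re is in group 7, so Re³⁺ is d⁴ (7 − 3 = 4); t₂g⁴ eg⁰ → 2 unpaired.
So I has more unpaired electrons.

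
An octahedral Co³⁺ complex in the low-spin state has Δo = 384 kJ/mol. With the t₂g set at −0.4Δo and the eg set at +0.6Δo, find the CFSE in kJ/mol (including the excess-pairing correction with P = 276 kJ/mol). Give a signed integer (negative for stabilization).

Co is in group 9, so Co³⁺ is d⁶ (9 − 3 = 6).
The d⁶ electrons fill as t₂g⁶ eg⁰.
The orbital stabilization is -2.4Δo = -2.4 × 384 = -922 kJ/mol.
Relative to high-spin t₂g⁴ eg² (1 paired), the low-spin configuration has 2 additional pairs, contributing +2 × 276 = +552 kJ/mol.
Overall CFSE = -922 + 552 = -370 kJ/mol.

-370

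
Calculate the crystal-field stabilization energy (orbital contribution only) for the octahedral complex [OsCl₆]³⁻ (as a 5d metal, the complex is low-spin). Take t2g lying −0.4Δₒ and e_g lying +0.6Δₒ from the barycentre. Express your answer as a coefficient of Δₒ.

Each Cl⁻ contributes -1; 6 × (-1) = -6. With overall charge -3, Os is in the +3 oxidation state.
Group 8 minus oxidation state +3 gives a d⁵ configuration for Os³⁺.
Configuration: t2g^5 e_g^0.
CFSE = 5(-0.4Δₒ) + 0(0.6Δₒ) = -2.0Δₒ + 0.0Δₒ = -2.0Δₒ.

-2.0 Δₒ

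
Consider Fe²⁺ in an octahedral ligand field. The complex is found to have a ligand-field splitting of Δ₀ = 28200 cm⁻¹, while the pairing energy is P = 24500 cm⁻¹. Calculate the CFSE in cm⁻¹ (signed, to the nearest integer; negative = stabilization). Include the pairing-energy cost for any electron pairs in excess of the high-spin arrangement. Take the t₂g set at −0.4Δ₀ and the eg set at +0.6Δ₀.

-18680

Fe is in group 8, so Fe²⁺ is d⁶ (8 − 2 = 6).
Since Δ₀ = 28200 cm⁻¹ > P = 24500 cm⁻¹, the complex adopts the low-spin configuration.
Filling d⁶ accordingly: t₂g⁶ eg⁰.
Orbital CFSE = -2.4Δ₀ = -2.4 × 28200 = -67680 cm⁻¹.
Excess pairs vs high-spin: 3 − 1 = 2; pairing cost = +49000 cm⁻¹.
Net CFSE = -67680 + 49000 = -18680 cm⁻¹.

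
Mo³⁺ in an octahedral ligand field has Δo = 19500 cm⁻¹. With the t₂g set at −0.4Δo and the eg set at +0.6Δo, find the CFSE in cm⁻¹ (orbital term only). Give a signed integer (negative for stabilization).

Mo is in group 6, so Mo³⁺ is d³ (6 − 3 = 3).
The d³ electrons fill as t₂g³ eg⁰.
CFSE(orbital) = 3×(-0.4Δo) + 0×(0.6Δo) = -1.2Δo; with Δo = 19500 cm⁻¹ that is -23400 cm⁻¹.

-23400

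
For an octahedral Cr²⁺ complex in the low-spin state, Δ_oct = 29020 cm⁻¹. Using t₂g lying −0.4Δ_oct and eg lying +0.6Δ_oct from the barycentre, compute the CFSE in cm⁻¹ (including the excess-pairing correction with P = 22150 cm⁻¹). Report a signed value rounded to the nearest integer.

-24282

Cr²⁺: group 6, so d-count = 6 − 2 = 4.
The d⁴ electrons fill as t₂g⁴ eg⁰.
The orbital stabilization is -1.6Δ_oct = -1.6 × 29020 = -46432 cm⁻¹.
Relative to high-spin t₂g³ eg¹ (0 paired), the low-spin configuration has 1 additional pair, contributing +1 × 22150 = +22150 cm⁻¹.
Combining: -46432 + 22150 = -24282 cm⁻¹.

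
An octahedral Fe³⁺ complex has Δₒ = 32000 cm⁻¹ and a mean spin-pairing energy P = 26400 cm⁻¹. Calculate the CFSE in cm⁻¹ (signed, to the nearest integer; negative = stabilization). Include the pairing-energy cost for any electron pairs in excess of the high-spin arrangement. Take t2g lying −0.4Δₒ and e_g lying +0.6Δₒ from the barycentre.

Fe³⁺: group 8, so d-count = 8 − 3 = 5.
With Δₒ > P the complex is low-spin.
Filling d⁵ accordingly: t2g^5 e_g^0.
Orbital CFSE = -2.0Δₒ = -2.0 × 32000 = -64000 cm⁻¹.
Excess pairs vs high-spin: 2 − 0 = 2; pairing cost = +52800 cm⁻¹.
Net CFSE = -64000 + 52800 = -11200 cm⁻¹.

-11200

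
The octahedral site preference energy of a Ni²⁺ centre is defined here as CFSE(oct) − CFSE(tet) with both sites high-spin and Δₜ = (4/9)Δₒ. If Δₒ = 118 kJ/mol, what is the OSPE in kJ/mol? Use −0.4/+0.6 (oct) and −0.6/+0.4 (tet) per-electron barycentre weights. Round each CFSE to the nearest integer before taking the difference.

-100

Ni is in group 10, so Ni²⁺ is d⁸ (10 − 2 = 8).
Octahedral (high-spin): t₂g⁶ eg², CFSE = 6(−0.4) + 2(+0.6) = -1.2Δₒ = -1.2 × 118 = -142 kJ/mol.
In a tetrahedral site the filling is e⁴ t₂⁴: CFSE(tet) = -0.8Δₜ = -0.8 × (4/9)(118) = -42 kJ/mol.
OSPE = CFSE(oct) − CFSE(tet) = -142 − (-42) = -100 kJ/mol.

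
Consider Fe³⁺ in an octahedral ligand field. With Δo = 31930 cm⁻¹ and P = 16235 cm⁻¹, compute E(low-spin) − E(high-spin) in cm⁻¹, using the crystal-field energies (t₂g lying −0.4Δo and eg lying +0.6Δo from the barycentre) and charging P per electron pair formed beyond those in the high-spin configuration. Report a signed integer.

-31390

Fe³⁺: group 8, so d-count = 8 − 3 = 5.
High-spin d⁵ fills as t₂g³ eg² with CFSE 3(−0.4) + 2(+0.6) = 0.0Δo = 0 cm⁻¹.
Low-spin: t₂g⁵ eg⁰, orbital CFSE = -2.0Δo = -63860 cm⁻¹; plus 2 excess pairs × P = +32470 cm⁻¹; total -31390 cm⁻¹.
E(LS) − E(HS) = -31390 − (0) = -31390 cm⁻¹.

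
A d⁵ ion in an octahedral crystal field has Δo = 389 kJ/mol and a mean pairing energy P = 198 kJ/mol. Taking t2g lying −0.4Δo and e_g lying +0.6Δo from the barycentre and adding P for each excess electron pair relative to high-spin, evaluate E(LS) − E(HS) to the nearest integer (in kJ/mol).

-382

High-spin d⁵ fills as t2g^3 e_g^2 with CFSE 3(−0.4) + 2(+0.6) = 0.0Δo = 0 kJ/mol.
Low-spin t2g^5 e_g^0 gives -2.0Δo = -778 kJ/mol, but forming 2 extra pairs costs 2P = 396 kJ/mol, so E(LS) = -778 + 396 = -382 kJ/mol.
E(LS) − E(HS) = -382 − (0) = -382 kJ/mol.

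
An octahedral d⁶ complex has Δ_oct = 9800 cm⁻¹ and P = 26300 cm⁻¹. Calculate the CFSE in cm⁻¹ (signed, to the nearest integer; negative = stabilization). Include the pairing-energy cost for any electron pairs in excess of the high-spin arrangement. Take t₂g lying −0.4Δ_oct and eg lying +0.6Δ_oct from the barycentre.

Δ_oct < P, so pairing is avoided: the ground state is high-spin.
Filling d⁶ accordingly: t₂g⁴ eg².
Orbital CFSE = -0.4Δ_oct = -0.4 × 9800 = -3920 cm⁻¹.
High-spin has no excess pairs, so no pairing correction applies.

-3920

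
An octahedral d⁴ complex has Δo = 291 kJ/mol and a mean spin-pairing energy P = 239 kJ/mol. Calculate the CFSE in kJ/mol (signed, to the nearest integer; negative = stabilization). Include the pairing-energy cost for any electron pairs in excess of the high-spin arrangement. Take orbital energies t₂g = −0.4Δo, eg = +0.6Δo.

Here Δo > P (291 > 239), so the low-spin state is favoured.
Filling d⁴ accordingly: t₂g⁴ eg⁰.
Orbital CFSE = -1.6Δo = -1.6 × 291 = -466 kJ/mol.
Excess pairs vs high-spin: 1 − 0 = 1; pairing cost = +239 kJ/mol.
Net CFSE = -466 + 239 = -227 kJ/mol.

-227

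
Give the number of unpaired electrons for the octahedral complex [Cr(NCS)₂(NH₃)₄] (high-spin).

4

Ligand charges: 2×(-1) from NCS⁻ and 4×(+0) from NH₃ sum to -2; with overall charge +0, Cr is +2.
Group 6 minus oxidation state +2 gives a d⁴ configuration for Cr²⁺.
Configuration: t2g^3 e_g^1, giving 4 unpaired electrons.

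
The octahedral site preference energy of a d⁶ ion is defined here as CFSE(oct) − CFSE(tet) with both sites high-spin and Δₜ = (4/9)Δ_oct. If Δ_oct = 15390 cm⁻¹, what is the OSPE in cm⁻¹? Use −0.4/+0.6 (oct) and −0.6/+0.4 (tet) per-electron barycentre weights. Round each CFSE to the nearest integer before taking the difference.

Octahedral high-spin t₂g⁴ eg²: CFSE = -0.4 × 15390 = -6156 cm⁻¹.
Tetrahedral: e³ t₂³, CFSE = 3(−0.6) + 3(+0.4) = -0.6Δₜ = -0.6 × (4/9) × 15390 = -4104 cm⁻¹.
OSPE = CFSE(oct) − CFSE(tet) = -6156 − (-4104) = -2052 cm⁻¹.

-2052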